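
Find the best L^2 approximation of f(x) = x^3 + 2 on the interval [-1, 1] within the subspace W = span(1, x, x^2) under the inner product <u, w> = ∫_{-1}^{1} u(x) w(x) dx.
g(x) = 3*x/5 + 2

The best approximation g ∈ W is the orthogonal projection of f onto W. Writing g = a_0 + a_1 x + a_2 x^2, the coefficients solve the normal equations G · a = b where
  G_{ij} = <φ_i, φ_j> and b_i = <f, φ_i>, with φ_0 = 1, φ_1 = x, φ_2 = x^2.
G =
  [2, 0, 2/3]
  [0, 2/3, 0]
  [2/3, 0, 2/5],
b = (4, 2/5, 4/3).
Solving gives a_0 = 2, a_1 = 3/5, a_2 = 0, so
  g(x) = 3*x/5 + 2.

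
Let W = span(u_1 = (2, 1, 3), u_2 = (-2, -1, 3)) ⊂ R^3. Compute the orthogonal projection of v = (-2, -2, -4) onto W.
proj_W(v) = (-12/5, -6/5, -4)

Set up U = [u_1 | ... | u_2] ∈ R^(3×2). The projector onto W = col(U) is P = U (U^T U)^(-1) U^T.
Compute U^T U =
  [14, 4]
  [4, 14],
and U^T v = (-18, -6).
Solve U^T U · c = U^T v for the coefficients: c = (-19/15, -1/15). The projection is proj_W(v) = U c.
Check: (v - proj_W(v)) · u_1 = 0  (should be 0).
Check: (v - proj_W(v)) · u_2 = 0  (should be 0).
Result: proj_W(v) = (-12/5, -6/5, -4).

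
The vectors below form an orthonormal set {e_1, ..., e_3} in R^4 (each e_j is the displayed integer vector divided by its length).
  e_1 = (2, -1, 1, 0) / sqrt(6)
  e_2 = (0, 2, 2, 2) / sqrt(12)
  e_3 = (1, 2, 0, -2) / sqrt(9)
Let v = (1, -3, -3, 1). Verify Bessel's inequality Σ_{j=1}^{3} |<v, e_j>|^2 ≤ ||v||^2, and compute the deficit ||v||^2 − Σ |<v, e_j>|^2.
Σ |<v, e_j>|^2 = 130/9; ||v||^2 = 20; deficit = 50/9

Write each e_j = u_j / sqrt(<u_j, u_j>) where u_j is the displayed integer vector. Then <v, e_j> = <v, u_j> / sqrt(<u_j, u_j>), so |<v, e_j>|^2 = <v, u_j>^2 / <u_j, u_j>.
Coefficients: <v, e_1> = 2/sqrt(6), <v, e_2> = -10/sqrt(12), <v, e_3> = -7/sqrt(9).
Square and sum: Σ |<v, e_j>|^2 = 130/9.
Compute ||v||^2 = v·v = 20.
Deficit = 20 − 130/9 = 50/9 ≥ 0, confirming Bessel's inequality. (The deficit equals ||v − Σ <v,e_j> e_j||^2, the squared distance from v to span{e_j}.)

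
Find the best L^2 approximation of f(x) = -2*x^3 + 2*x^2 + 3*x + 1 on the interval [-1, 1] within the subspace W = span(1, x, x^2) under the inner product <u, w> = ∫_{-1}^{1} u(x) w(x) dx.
g(x) = 2*x^2 + 9*x/5 + 1

The best approximation g ∈ W is the orthogonal projection of f onto W. Writing g = a_0 + a_1 x + a_2 x^2, the coefficients solve the normal equations G · a = b where
  G_{ij} = <φ_i, φ_j> and b_i = <f, φ_i>, with φ_0 = 1, φ_1 = x, φ_2 = x^2.
G =
  [2, 0, 2/3]
  [0, 2/3, 0]
  [2/3, 0, 2/5],
b = (10/3, 6/5, 22/15).
Solving gives a_0 = 1, a_1 = 9/5, a_2 = 2, so
  g(x) = 2*x^2 + 9*x/5 + 1.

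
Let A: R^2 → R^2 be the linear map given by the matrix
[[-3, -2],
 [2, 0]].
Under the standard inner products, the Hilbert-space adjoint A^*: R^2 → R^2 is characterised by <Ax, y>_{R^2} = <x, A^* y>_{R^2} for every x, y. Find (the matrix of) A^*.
A^* = A^T =
[[-3, 2],
 [-2, 0]]

For real matrices with standard dot products, the defining identity <Ax, y> = <x, A^* y> gives (Ax)^T y = x^T (A^*) y, i.e. x^T A^T y = x^T (A^*) y. Since this holds for all x, y, we must have A^* = A^T. Therefore
A^* =
[[-3, 2],
 [-2, 0]].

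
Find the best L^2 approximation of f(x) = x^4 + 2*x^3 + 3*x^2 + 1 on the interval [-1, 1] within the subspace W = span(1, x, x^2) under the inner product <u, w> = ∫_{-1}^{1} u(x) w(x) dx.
g(x) = 27*x^2/7 + 6*x/5 + 32/35

The best approximation g ∈ W is the orthogonal projection of f onto W. Writing g = a_0 + a_1 x + a_2 x^2, the coefficients solve the normal equations G · a = b where
  G_{ij} = <φ_i, φ_j> and b_i = <f, φ_i>, with φ_0 = 1, φ_1 = x, φ_2 = x^2.
G =
  [2, 0, 2/3]
  [0, 2/3, 0]
  [2/3, 0, 2/5],
b = (22/5, 4/5, 226/105).
Solving gives a_0 = 32/35, a_1 = 6/5, a_2 = 27/7, so
  g(x) = 27*x^2/7 + 6*x/5 + 32/35.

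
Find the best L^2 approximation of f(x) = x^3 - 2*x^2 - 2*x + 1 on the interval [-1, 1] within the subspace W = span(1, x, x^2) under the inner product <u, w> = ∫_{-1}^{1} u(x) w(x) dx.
g(x) = -2*x^2 - 7*x/5 + 1

The best approximation g ∈ W is the orthogonal projection of f onto W. Writing g = a_0 + a_1 x + a_2 x^2, the coefficients solve the normal equations G · a = b where
  G_{ij} = <φ_i, φ_j> and b_i = <f, φ_i>, with φ_0 = 1, φ_1 = x, φ_2 = x^2.
G =
  [2, 0, 2/3]
  [0, 2/3, 0]
  [2/3, 0, 2/5],
b = (2/3, -14/15, -2/15).
Solving gives a_0 = 1, a_1 = -7/5, a_2 = -2, so
  g(x) = -2*x^2 - 7*x/5 + 1.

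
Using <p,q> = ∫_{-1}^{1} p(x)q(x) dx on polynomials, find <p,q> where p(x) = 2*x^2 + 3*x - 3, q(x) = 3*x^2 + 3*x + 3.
<p,q> = -58/5

Expand the product: p(x)·q(x) = 6*x^4 + 15*x^3 + 6*x^2 - 9.
∫_{-1}^{1} of each monomial x^k gives [2/(k+1) if k even, 0 if k odd]. Integrating term-by-term (or equivalently evaluating the antiderivative F(x) = 6*x^5/5 + 15*x^4/4 + 2*x^3 - 9*x at the endpoints):
  F(1) − F(−1) = -41/20 − (191/20) = -58/5.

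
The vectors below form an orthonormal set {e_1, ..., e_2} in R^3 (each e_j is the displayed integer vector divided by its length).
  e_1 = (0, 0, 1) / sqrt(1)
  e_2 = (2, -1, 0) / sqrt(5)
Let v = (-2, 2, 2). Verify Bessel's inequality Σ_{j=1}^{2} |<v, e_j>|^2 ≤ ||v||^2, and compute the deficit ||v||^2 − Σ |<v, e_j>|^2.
Σ |<v, e_j>|^2 = 56/5; ||v||^2 = 12; deficit = 4/5

Write each e_j = u_j / sqrt(<u_j, u_j>) where u_j is the displayed integer vector. Then <v, e_j> = <v, u_j> / sqrt(<u_j, u_j>), so |<v, e_j>|^2 = <v, u_j>^2 / <u_j, u_j>.
Coefficients: <v, e_1> = 2/sqrt(1), <v, e_2> = -6/sqrt(5).
Square and sum: Σ |<v, e_j>|^2 = 56/5.
Compute ||v||^2 = v·v = 12.
Deficit = 12 − 56/5 = 4/5 ≥ 0, confirming Bessel's inequality. (The deficit equals ||v − Σ <v,e_j> e_j||^2, the squared distance from v to span{e_j}.)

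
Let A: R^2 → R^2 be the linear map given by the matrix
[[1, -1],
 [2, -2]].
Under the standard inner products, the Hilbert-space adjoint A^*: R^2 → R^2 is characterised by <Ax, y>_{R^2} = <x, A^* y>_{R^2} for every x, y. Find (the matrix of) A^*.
A^* = A^T =
[[1, 2],
 [-1, -2]]

For real matrices with standard dot products, the defining identity <Ax, y> = <x, A^* y> gives (Ax)^T y = x^T (A^*) y, i.e. x^T A^T y = x^T (A^*) y. Since this holds for all x, y, we must have A^* = A^T. Therefore
A^* =
[[1, 2],
 [-1, -2]].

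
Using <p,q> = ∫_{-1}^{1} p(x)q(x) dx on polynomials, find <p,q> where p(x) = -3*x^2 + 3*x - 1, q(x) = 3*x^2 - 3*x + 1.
<p,q> = -78/5

Expand the product: p(x)·q(x) = -9*x^4 + 18*x^3 - 15*x^2 + 6*x - 1.
∫_{-1}^{1} of each monomial x^k gives [2/(k+1) if k even, 0 if k odd]. Integrating term-by-term (or equivalently evaluating the antiderivative F(x) = -9*x^5/5 + 9*x^4/2 - 5*x^3 + 3*x^2 - x at the endpoints):
  F(1) − F(−1) = -3/10 − (153/10) = -78/5.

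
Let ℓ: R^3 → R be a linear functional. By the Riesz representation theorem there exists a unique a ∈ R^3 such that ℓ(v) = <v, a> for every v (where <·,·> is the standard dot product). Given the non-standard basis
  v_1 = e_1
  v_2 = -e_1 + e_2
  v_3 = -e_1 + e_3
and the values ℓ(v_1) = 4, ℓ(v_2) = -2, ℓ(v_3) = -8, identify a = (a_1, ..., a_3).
a = (4, 2, -4)

Write a = (a_1, ..., a_3) in the standard basis. For each basis vector v_i, ℓ(v_i) = <v_i, a> is a linear equation in the a_j's. Collect the n equations into a matrix system V a = ℓ, where row i of V is v_i (expressed in the standard basis). Since V is invertible (lower-triangular with 1s on the diagonal, up to permutation), solve by back-substitution:
  V =
[[1, 0, 0],
 [-1, 1, 0],
 [-1, 0, 1]]
  V a = (4, -2, -8)
Solving gives a = (4, 2, -4).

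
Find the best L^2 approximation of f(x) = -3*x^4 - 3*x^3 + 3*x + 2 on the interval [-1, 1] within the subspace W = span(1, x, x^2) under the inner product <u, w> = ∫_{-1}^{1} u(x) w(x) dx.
g(x) = -18*x^2/7 + 6*x/5 + 79/35

The best approximation g ∈ W is the orthogonal projection of f onto W. Writing g = a_0 + a_1 x + a_2 x^2, the coefficients solve the normal equations G · a = b where
  G_{ij} = <φ_i, φ_j> and b_i = <f, φ_i>, with φ_0 = 1, φ_1 = x, φ_2 = x^2.
G =
  [2, 0, 2/3]
  [0, 2/3, 0]
  [2/3, 0, 2/5],
b = (14/5, 4/5, 10/21).
Solving gives a_0 = 79/35, a_1 = 6/5, a_2 = -18/7, so
  g(x) = -18*x^2/7 + 6*x/5 + 79/35.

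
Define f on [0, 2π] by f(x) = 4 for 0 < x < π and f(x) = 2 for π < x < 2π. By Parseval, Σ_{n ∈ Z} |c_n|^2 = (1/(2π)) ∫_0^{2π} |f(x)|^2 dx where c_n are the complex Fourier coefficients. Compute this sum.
Σ |c_n|^2 = 10

Parseval equates the L^2 energy of f (normalised by 1/(2π)) with the ℓ^2 sum of its Fourier coefficients: (1/(2π)) ∫_0^{2π} |f|^2 = Σ |c_n|^2.
Compute the left side: (1/(2π)) [∫_0^π 4^2 dx + ∫_π^{2π} 2^2 dx] = (1/(2π)) · (16π + 4π) = (16 + 4)/2 = 10.
So Σ_{n ∈ Z} |c_n|^2 = 10.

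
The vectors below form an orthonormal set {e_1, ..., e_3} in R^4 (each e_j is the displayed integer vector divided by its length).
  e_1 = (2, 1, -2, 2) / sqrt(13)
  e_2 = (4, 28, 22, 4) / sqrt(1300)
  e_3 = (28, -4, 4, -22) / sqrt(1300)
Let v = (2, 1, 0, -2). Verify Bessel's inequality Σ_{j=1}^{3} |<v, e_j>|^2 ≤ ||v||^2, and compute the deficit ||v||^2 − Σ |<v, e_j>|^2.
Σ |<v, e_j>|^2 = 101/13; ||v||^2 = 9; deficit = 16/13

Write each e_j = u_j / sqrt(<u_j, u_j>) where u_j is the displayed integer vector. Then <v, e_j> = <v, u_j> / sqrt(<u_j, u_j>), so |<v, e_j>|^2 = <v, u_j>^2 / <u_j, u_j>.
Coefficients: <v, e_1> = 1/sqrt(13), <v, e_2> = 28/sqrt(1300), <v, e_3> = 96/sqrt(1300).
Square and sum: Σ |<v, e_j>|^2 = 101/13.
Compute ||v||^2 = v·v = 9.
Deficit = 9 − 101/13 = 16/13 ≥ 0, confirming Bessel's inequality. (The deficit equals ||v − Σ <v,e_j> e_j||^2, the squared distance from v to span{e_j}.)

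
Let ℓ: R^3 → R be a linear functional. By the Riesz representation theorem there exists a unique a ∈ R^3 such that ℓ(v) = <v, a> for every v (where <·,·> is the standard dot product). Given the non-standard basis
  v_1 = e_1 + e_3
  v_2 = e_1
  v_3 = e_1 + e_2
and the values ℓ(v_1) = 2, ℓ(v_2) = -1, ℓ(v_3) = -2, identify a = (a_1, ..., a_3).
a = (-1, -1, 3)

Write a = (a_1, ..., a_3) in the standard basis. For each basis vector v_i, ℓ(v_i) = <v_i, a> is a linear equation in the a_j's. Collect the n equations into a matrix system V a = ℓ, where row i of V is v_i (expressed in the standard basis). Since V is invertible (lower-triangular with 1s on the diagonal, up to permutation), solve by back-substitution:
  V =
[[1, 0, 1],
 [1, 0, 0],
 [1, 1, 0]]
  V a = (2, -1, -2)
Solving gives a = (-1, -1, 3).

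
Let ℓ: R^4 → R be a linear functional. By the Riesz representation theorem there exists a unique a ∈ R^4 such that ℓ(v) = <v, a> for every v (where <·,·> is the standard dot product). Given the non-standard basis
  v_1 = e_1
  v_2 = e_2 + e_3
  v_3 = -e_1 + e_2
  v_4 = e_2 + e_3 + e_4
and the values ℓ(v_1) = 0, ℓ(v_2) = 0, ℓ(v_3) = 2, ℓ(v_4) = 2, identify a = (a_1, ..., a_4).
a = (0, 2, -2, 2)

Write a = (a_1, ..., a_4) in the standard basis. For each basis vector v_i, ℓ(v_i) = <v_i, a> is a linear equation in the a_j's. Collect the n equations into a matrix system V a = ℓ, where row i of V is v_i (expressed in the standard basis). Since V is invertible (lower-triangular with 1s on the diagonal, up to permutation), solve by back-substitution:
  V =
[[1, 0, 0, 0],
 [0, 1, 1, 0],
 [-1, 1, 0, 0],
 [0, 1, 1, 1]]
  V a = (0, 0, 2, 2)
Solving gives a = (0, 2, -2, 2).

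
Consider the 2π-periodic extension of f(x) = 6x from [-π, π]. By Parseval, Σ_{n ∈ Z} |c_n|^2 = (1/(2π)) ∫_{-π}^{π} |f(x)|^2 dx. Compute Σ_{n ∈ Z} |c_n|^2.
Σ |c_n|^2 = 12π^2

Expand and integrate term by term over [-π, π]:
  ∫ (6x)^2 dx = 36·(2π^3/3); ∫ 2·6·(0)·x dx = 0 (odd integrand); ∫ 0^2 dx = 0·2π.
So (1/(2π)) ∫_{-π}^{π} (6x)^2 dx = 36π^2/3 + 0 = 12π^2.
Parseval ⇒ Σ |c_n|^2 = 12π^2.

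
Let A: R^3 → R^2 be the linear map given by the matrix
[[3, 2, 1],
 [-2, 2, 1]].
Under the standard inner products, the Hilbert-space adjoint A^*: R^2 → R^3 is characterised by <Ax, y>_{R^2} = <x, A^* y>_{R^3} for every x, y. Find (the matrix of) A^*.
A^* = A^T =
[[3, -2],
 [2, 2],
 [1, 1]]

For real matrices with standard dot products, the defining identity <Ax, y> = <x, A^* y> gives (Ax)^T y = x^T (A^*) y, i.e. x^T A^T y = x^T (A^*) y. Since this holds for all x, y, we must have A^* = A^T. Therefore
A^* =
[[3, -2],
 [2, 2],
 [1, 1]].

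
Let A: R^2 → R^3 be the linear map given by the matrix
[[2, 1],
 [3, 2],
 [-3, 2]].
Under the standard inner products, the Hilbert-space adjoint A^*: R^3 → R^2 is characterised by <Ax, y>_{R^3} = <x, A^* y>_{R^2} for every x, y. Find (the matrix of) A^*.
A^* = A^T =
[[2, 3, -3],
 [1, 2, 2]]

For real matrices with standard dot products, the defining identity <Ax, y> = <x, A^* y> gives (Ax)^T y = x^T (A^*) y, i.e. x^T A^T y = x^T (A^*) y. Since this holds for all x, y, we must have A^* = A^T. Therefore
A^* =
[[2, 3, -3],
 [1, 2, 2]].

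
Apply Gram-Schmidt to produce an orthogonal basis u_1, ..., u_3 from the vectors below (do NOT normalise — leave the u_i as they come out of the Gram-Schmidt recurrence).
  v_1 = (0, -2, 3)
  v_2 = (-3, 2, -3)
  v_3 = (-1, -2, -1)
Orthogonal basis:
  u_1 = (0, -2, 3)
  u_2 = (-3, 0, 0)
  u_3 = (0, -24/13, -16/13)

Apply the Gram-Schmidt recurrence
  u_1 = v_1
  u_i = v_i − Σ_{j<i} ((v_i · u_j) / (u_j · u_j)) · u_j.

Step by step this gives:
  u_1 = (0, -2, 3)
  u_2 = (-3, 0, 0)
  u_3 = (0, -24/13, -16/13)

Orthogonality check:
  u_2 · u_1 = 0 (should be 0)
  u_3 · u_1 = 0 (should be 0)
  u_3 · u_2 = 0 (should be 0)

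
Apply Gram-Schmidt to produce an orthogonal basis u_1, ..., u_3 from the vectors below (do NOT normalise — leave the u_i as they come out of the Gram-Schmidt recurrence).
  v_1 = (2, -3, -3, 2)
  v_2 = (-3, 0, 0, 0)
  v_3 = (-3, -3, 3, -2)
Orthogonal basis:
  u_1 = (2, -3, -3, 2)
  u_2 = (-33/13, -9/13, -9/13, 6/13)
  u_3 = (0, -39/11, 27/11, -18/11)

Apply the Gram-Schmidt recurrence
  u_1 = v_1
  u_i = v_i − Σ_{j<i} ((v_i · u_j) / (u_j · u_j)) · u_j.

Step by step this gives:
  u_1 = (2, -3, -3, 2)
  u_2 = (-33/13, -9/13, -9/13, 6/13)
  u_3 = (0, -39/11, 27/11, -18/11)

Orthogonality check:
  u_2 · u_1 = 0 (should be 0)
  u_3 · u_1 = 0 (should be 0)
  u_3 · u_2 = 0 (should be 0)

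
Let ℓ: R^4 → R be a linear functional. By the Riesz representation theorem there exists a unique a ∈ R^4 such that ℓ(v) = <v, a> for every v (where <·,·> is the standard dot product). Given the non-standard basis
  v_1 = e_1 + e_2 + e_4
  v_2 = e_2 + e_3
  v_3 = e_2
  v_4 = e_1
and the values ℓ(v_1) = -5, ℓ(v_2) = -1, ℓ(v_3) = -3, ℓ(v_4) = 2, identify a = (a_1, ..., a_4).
a = (2, -3, 2, -4)

Write a = (a_1, ..., a_4) in the standard basis. For each basis vector v_i, ℓ(v_i) = <v_i, a> is a linear equation in the a_j's. Collect the n equations into a matrix system V a = ℓ, where row i of V is v_i (expressed in the standard basis). Since V is invertible (lower-triangular with 1s on the diagonal, up to permutation), solve by back-substitution:
  V =
[[1, 1, 0, 1],
 [0, 1, 1, 0],
 [0, 1, 0, 0],
 [1, 0, 0, 0]]
  V a = (-5, -1, -3, 2)
Solving gives a = (2, -3, 2, -4).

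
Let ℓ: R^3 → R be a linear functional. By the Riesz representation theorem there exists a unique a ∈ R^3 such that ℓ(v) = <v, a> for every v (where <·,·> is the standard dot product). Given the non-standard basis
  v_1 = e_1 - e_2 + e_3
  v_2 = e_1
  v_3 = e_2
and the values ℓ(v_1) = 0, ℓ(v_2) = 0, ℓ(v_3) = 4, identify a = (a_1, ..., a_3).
a = (0, 4, 4)

Write a = (a_1, ..., a_3) in the standard basis. For each basis vector v_i, ℓ(v_i) = <v_i, a> is a linear equation in the a_j's. Collect the n equations into a matrix system V a = ℓ, where row i of V is v_i (expressed in the standard basis). Since V is invertible (lower-triangular with 1s on the diagonal, up to permutation), solve by back-substitution:
  V =
[[1, -1, 1],
 [1, 0, 0],
 [0, 1, 0]]
  V a = (0, 0, 4)
Solving gives a = (0, 4, 4).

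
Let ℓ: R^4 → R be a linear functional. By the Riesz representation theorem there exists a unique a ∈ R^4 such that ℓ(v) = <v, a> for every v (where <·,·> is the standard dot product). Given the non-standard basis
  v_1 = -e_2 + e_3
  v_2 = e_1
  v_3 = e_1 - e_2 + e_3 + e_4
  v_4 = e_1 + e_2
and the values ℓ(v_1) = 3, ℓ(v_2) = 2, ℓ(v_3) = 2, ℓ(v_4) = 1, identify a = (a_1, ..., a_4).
a = (2, -1, 2, -3)

Write a = (a_1, ..., a_4) in the standard basis. For each basis vector v_i, ℓ(v_i) = <v_i, a> is a linear equation in the a_j's. Collect the n equations into a matrix system V a = ℓ, where row i of V is v_i (expressed in the standard basis). Since V is invertible (lower-triangular with 1s on the diagonal, up to permutation), solve by back-substitution:
  V =
[[0, -1, 1, 0],
 [1, 0, 0, 0],
 [1, -1, 1, 1],
 [1, 1, 0, 0]]
  V a = (3, 2, 2, 1)
Solving gives a = (2, -1, 2, -3).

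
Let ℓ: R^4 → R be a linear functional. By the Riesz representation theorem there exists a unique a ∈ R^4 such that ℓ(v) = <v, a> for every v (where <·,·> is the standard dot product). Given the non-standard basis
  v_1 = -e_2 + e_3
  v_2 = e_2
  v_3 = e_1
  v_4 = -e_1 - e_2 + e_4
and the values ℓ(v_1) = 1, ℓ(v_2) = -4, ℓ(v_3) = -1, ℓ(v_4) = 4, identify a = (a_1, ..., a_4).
a = (-1, -4, -3, -1)

Write a = (a_1, ..., a_4) in the standard basis. For each basis vector v_i, ℓ(v_i) = <v_i, a> is a linear equation in the a_j's. Collect the n equations into a matrix system V a = ℓ, where row i of V is v_i (expressed in the standard basis). Since V is invertible (lower-triangular with 1s on the diagonal, up to permutation), solve by back-substitution:
  V =
[[0, -1, 1, 0],
 [0, 1, 0, 0],
 [1, 0, 0, 0],
 [-1, -1, 0, 1]]
  V a = (1, -4, -1, 4)
Solving gives a = (-1, -4, -3, -1).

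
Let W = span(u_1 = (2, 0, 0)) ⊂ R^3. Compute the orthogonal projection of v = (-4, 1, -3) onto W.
proj_W(v) = (-4, 0, 0)

Set up U = [u_1 | ... | u_1] ∈ R^(3×1). The projector onto W = col(U) is P = U (U^T U)^(-1) U^T.
Compute U^T U =
  [4],
and U^T v = (-8).
Solve U^T U · c = U^T v for the coefficients: c = (-2). The projection is proj_W(v) = U c.
Check: (v - proj_W(v)) · u_1 = 0  (should be 0).
Result: proj_W(v) = (-4, 0, 0).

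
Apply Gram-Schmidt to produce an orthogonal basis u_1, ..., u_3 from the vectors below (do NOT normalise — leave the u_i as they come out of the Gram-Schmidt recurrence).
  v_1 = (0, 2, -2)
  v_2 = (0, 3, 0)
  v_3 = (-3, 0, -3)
Orthogonal basis:
  u_1 = (0, 2, -2)
  u_2 = (0, 3/2, 3/2)
  u_3 = (-3, 0, 0)

Apply the Gram-Schmidt recurrence
  u_1 = v_1
  u_i = v_i − Σ_{j<i} ((v_i · u_j) / (u_j · u_j)) · u_j.

Step by step this gives:
  u_1 = (0, 2, -2)
  u_2 = (0, 3/2, 3/2)
  u_3 = (-3, 0, 0)

Orthogonality check:
  u_2 · u_1 = 0 (should be 0)
  u_3 · u_1 = 0 (should be 0)
  u_3 · u_2 = 0 (should be 0)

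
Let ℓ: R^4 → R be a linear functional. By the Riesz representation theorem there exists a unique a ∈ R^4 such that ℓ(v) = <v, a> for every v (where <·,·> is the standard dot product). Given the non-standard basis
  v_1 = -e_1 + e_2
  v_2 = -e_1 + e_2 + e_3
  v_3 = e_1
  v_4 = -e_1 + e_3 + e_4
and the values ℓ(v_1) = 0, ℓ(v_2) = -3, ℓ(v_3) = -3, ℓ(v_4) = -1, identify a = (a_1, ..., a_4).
a = (-3, -3, -3, -1)

Write a = (a_1, ..., a_4) in the standard basis. For each basis vector v_i, ℓ(v_i) = <v_i, a> is a linear equation in the a_j's. Collect the n equations into a matrix system V a = ℓ, where row i of V is v_i (expressed in the standard basis). Since V is invertible (lower-triangular with 1s on the diagonal, up to permutation), solve by back-substitution:
  V =
[[-1, 1, 0, 0],
 [-1, 1, 1, 0],
 [1, 0, 0, 0],
 [-1, 0, 1, 1]]
  V a = (0, -3, -3, -1)
Solving gives a = (-3, -3, -3, -1).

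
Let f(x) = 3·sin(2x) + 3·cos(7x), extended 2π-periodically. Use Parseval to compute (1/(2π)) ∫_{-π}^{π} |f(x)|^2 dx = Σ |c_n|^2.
Σ |c_n|^2 = 9

Expand |f|^2 and use orthogonality of {sin(nx), cos(mx)} on [-π, π]:
  ∫_{-π}^{π} sin(nx)^2 dx = π, ∫ cos(mx)^2 dx = π, and cross terms integrate to 0.
So ∫_{-π}^{π} f(x)^2 dx = 3^2 · π + 3^2 · π = (9 + 9)π.
Divide by 2π: (9 + 9)/2 = 9.
By Parseval, this equals Σ |c_n|^2.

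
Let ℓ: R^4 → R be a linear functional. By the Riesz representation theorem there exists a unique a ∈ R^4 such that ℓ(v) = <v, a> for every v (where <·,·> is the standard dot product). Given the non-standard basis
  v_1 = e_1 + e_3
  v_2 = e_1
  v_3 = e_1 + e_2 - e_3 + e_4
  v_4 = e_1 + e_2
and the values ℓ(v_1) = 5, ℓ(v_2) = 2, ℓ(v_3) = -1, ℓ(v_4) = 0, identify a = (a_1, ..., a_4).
a = (2, -2, 3, 2)

Write a = (a_1, ..., a_4) in the standard basis. For each basis vector v_i, ℓ(v_i) = <v_i, a> is a linear equation in the a_j's. Collect the n equations into a matrix system V a = ℓ, where row i of V is v_i (expressed in the standard basis). Since V is invertible (lower-triangular with 1s on the diagonal, up to permutation), solve by back-substitution:
  V =
[[1, 0, 1, 0],
 [1, 0, 0, 0],
 [1, 1, -1, 1],
 [1, 1, 0, 0]]
  V a = (5, 2, -1, 0)
Solving gives a = (2, -2, 3, 2).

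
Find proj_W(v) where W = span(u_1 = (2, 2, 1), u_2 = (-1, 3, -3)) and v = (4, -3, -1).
proj_W(v) = (149/170, -43/34, 151/85)

Set up U = [u_1 | ... | u_2] ∈ R^(3×2). The projector onto W = col(U) is P = U (U^T U)^(-1) U^T.
Compute U^T U =
  [9, 1]
  [1, 19],
and U^T v = (1, -10).
Solve U^T U · c = U^T v for the coefficients: c = (29/170, -91/170). The projection is proj_W(v) = U c.
Check: (v - proj_W(v)) · u_1 = 0  (should be 0).
Check: (v - proj_W(v)) · u_2 = 0  (should be 0).
Result: proj_W(v) = (149/170, -43/34, 151/85).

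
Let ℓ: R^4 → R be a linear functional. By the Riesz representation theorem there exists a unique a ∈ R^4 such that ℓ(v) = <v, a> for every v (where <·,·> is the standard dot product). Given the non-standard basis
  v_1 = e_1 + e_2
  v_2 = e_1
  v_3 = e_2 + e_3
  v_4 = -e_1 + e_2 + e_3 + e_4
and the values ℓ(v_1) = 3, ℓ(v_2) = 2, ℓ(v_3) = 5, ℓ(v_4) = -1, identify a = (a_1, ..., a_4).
a = (2, 1, 4, -4)

Write a = (a_1, ..., a_4) in the standard basis. For each basis vector v_i, ℓ(v_i) = <v_i, a> is a linear equation in the a_j's. Collect the n equations into a matrix system V a = ℓ, where row i of V is v_i (expressed in the standard basis). Since V is invertible (lower-triangular with 1s on the diagonal, up to permutation), solve by back-substitution:
  V =
[[1, 1, 0, 0],
 [1, 0, 0, 0],
 [0, 1, 1, 0],
 [-1, 1, 1, 1]]
  V a = (3, 2, 5, -1)
Solving gives a = (2, 1, 4, -4).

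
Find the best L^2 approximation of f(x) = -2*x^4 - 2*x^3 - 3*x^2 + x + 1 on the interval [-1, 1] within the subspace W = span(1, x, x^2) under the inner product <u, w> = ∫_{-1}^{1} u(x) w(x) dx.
g(x) = -33*x^2/7 - x/5 + 41/35

The best approximation g ∈ W is the orthogonal projection of f onto W. Writing g = a_0 + a_1 x + a_2 x^2, the coefficients solve the normal equations G · a = b where
  G_{ij} = <φ_i, φ_j> and b_i = <f, φ_i>, with φ_0 = 1, φ_1 = x, φ_2 = x^2.
G =
  [2, 0, 2/3]
  [0, 2/3, 0]
  [2/3, 0, 2/5],
b = (-4/5, -2/15, -116/105).
Solving gives a_0 = 41/35, a_1 = -1/5, a_2 = -33/7, so
  g(x) = -33*x^2/7 - x/5 + 41/35.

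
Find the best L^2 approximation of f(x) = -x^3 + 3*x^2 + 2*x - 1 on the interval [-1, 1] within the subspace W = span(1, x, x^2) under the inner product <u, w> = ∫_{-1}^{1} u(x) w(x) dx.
g(x) = 3*x^2 + 7*x/5 - 1

The best approximation g ∈ W is the orthogonal projection of f onto W. Writing g = a_0 + a_1 x + a_2 x^2, the coefficients solve the normal equations G · a = b where
  G_{ij} = <φ_i, φ_j> and b_i = <f, φ_i>, with φ_0 = 1, φ_1 = x, φ_2 = x^2.
G =
  [2, 0, 2/3]
  [0, 2/3, 0]
  [2/3, 0, 2/5],
b = (0, 14/15, 8/15).
Solving gives a_0 = -1, a_1 = 7/5, a_2 = 3, so
  g(x) = 3*x^2 + 7*x/5 - 1.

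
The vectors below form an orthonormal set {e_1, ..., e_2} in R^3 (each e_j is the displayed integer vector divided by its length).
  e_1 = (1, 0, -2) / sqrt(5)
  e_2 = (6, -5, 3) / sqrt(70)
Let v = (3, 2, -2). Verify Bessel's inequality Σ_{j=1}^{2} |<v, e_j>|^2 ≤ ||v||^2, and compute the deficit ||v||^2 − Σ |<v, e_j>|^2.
Σ |<v, e_j>|^2 = 69/7; ||v||^2 = 17; deficit = 50/7

Write each e_j = u_j / sqrt(<u_j, u_j>) where u_j is the displayed integer vector. Then <v, e_j> = <v, u_j> / sqrt(<u_j, u_j>), so |<v, e_j>|^2 = <v, u_j>^2 / <u_j, u_j>.
Coefficients: <v, e_1> = 7/sqrt(5), <v, e_2> = 2/sqrt(70).
Square and sum: Σ |<v, e_j>|^2 = 69/7.
Compute ||v||^2 = v·v = 17.
Deficit = 17 − 69/7 = 50/7 ≥ 0, confirming Bessel's inequality. (The deficit equals ||v − Σ <v,e_j> e_j||^2, the squared distance from v to span{e_j}.)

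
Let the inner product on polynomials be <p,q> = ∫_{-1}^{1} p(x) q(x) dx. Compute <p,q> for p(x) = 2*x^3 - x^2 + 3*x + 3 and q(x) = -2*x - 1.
<p,q> = -164/15

Expand the product: p(x)·q(x) = -4*x^4 - 5*x^2 - 9*x - 3.
∫_{-1}^{1} of each monomial x^k gives [2/(k+1) if k even, 0 if k odd]. Integrating term-by-term (or equivalently evaluating the antiderivative F(x) = -4*x^5/5 - 5*x^3/3 - 9*x^2/2 - 3*x at the endpoints):
  F(1) − F(−1) = -299/30 − (29/30) = -164/15.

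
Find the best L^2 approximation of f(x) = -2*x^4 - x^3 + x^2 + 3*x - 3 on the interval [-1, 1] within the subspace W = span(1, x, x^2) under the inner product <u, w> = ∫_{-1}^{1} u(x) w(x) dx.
g(x) = -5*x^2/7 + 12*x/5 - 99/35

The best approximation g ∈ W is the orthogonal projection of f onto W. Writing g = a_0 + a_1 x + a_2 x^2, the coefficients solve the normal equations G · a = b where
  G_{ij} = <φ_i, φ_j> and b_i = <f, φ_i>, with φ_0 = 1, φ_1 = x, φ_2 = x^2.
G =
  [2, 0, 2/3]
  [0, 2/3, 0]
  [2/3, 0, 2/5],
b = (-92/15, 8/5, -76/35).
Solving gives a_0 = -99/35, a_1 = 12/5, a_2 = -5/7, so
  g(x) = -5*x^2/7 + 12*x/5 - 99/35.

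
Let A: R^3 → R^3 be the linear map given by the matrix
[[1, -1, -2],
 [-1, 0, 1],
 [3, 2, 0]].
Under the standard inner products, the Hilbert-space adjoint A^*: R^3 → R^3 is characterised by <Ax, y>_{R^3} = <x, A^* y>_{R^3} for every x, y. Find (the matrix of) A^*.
A^* = A^T =
[[1, -1, 3],
 [-1, 0, 2],
 [-2, 1, 0]]

For real matrices with standard dot products, the defining identity <Ax, y> = <x, A^* y> gives (Ax)^T y = x^T (A^*) y, i.e. x^T A^T y = x^T (A^*) y. Since this holds for all x, y, we must have A^* = A^T. Therefore
A^* =
[[1, -1, 3],
 [-1, 0, 2],
 [-2, 1, 0]].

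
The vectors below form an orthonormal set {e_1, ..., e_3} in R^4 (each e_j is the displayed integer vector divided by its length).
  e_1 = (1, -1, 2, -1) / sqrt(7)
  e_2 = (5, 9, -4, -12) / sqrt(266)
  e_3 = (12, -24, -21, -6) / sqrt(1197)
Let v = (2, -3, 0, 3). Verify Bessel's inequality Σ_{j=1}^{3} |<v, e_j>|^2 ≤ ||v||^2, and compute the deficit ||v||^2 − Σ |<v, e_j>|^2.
Σ |<v, e_j>|^2 = 227/14; ||v||^2 = 22; deficit = 81/14

Write each e_j = u_j / sqrt(<u_j, u_j>) where u_j is the displayed integer vector. Then <v, e_j> = <v, u_j> / sqrt(<u_j, u_j>), so |<v, e_j>|^2 = <v, u_j>^2 / <u_j, u_j>.
Coefficients: <v, e_1> = 2/sqrt(7), <v, e_2> = -53/sqrt(266), <v, e_3> = 78/sqrt(1197).
Square and sum: Σ |<v, e_j>|^2 = 227/14.
Compute ||v||^2 = v·v = 22.
Deficit = 22 − 227/14 = 81/14 ≥ 0, confirming Bessel's inequality. (The deficit equals ||v − Σ <v,e_j> e_j||^2, the squared distance from v to span{e_j}.)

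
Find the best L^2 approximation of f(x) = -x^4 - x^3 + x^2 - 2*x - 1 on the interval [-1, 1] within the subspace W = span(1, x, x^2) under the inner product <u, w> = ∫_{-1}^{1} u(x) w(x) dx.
g(x) = x^2/7 - 13*x/5 - 32/35

The best approximation g ∈ W is the orthogonal projection of f onto W. Writing g = a_0 + a_1 x + a_2 x^2, the coefficients solve the normal equations G · a = b where
  G_{ij} = <φ_i, φ_j> and b_i = <f, φ_i>, with φ_0 = 1, φ_1 = x, φ_2 = x^2.
G =
  [2, 0, 2/3]
  [0, 2/3, 0]
  [2/3, 0, 2/5],
b = (-26/15, -26/15, -58/105).
Solving gives a_0 = -32/35, a_1 = -13/5, a_2 = 1/7, so
  g(x) = x^2/7 - 13*x/5 - 32/35.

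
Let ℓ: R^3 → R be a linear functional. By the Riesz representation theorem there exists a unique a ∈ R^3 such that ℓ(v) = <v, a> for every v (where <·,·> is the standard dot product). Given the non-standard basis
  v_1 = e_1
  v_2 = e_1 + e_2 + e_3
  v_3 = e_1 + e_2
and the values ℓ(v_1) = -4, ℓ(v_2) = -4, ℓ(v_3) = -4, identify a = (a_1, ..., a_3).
a = (-4, 0, 0)

Write a = (a_1, ..., a_3) in the standard basis. For each basis vector v_i, ℓ(v_i) = <v_i, a> is a linear equation in the a_j's. Collect the n equations into a matrix system V a = ℓ, where row i of V is v_i (expressed in the standard basis). Since V is invertible (lower-triangular with 1s on the diagonal, up to permutation), solve by back-substitution:
  V =
[[1, 0, 0],
 [1, 1, 1],
 [1, 1, 0]]
  V a = (-4, -4, -4)
Solving gives a = (-4, 0, 0).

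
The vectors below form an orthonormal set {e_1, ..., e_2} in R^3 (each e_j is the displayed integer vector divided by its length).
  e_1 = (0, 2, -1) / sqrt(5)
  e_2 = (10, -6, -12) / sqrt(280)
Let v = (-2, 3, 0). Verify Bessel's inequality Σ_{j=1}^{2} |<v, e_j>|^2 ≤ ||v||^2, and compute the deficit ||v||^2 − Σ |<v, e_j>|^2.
Σ |<v, e_j>|^2 = 173/14; ||v||^2 = 13; deficit = 9/14

Write each e_j = u_j / sqrt(<u_j, u_j>) where u_j is the displayed integer vector. Then <v, e_j> = <v, u_j> / sqrt(<u_j, u_j>), so |<v, e_j>|^2 = <v, u_j>^2 / <u_j, u_j>.
Coefficients: <v, e_1> = 6/sqrt(5), <v, e_2> = -38/sqrt(280).
Square and sum: Σ |<v, e_j>|^2 = 173/14.
Compute ||v||^2 = v·v = 13.
Deficit = 13 − 173/14 = 9/14 ≥ 0, confirming Bessel's inequality. (The deficit equals ||v − Σ <v,e_j> e_j||^2, the squared distance from v to span{e_j}.)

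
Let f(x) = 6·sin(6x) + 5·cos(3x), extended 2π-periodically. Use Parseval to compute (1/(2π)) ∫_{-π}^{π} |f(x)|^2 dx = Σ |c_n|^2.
Σ |c_n|^2 = 61/2

Expand |f|^2 and use orthogonality of {sin(nx), cos(mx)} on [-π, π]:
  ∫_{-π}^{π} sin(nx)^2 dx = π, ∫ cos(mx)^2 dx = π, and cross terms integrate to 0.
So ∫_{-π}^{π} f(x)^2 dx = 6^2 · π + 5^2 · π = (36 + 25)π.
Divide by 2π: (36 + 25)/2 = 61/2.
By Parseval, this equals Σ |c_n|^2.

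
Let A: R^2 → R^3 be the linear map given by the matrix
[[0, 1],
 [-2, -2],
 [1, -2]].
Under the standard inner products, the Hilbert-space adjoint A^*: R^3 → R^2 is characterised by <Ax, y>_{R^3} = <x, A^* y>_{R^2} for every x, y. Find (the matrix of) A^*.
A^* = A^T =
[[0, -2, 1],
 [1, -2, -2]]

For real matrices with standard dot products, the defining identity <Ax, y> = <x, A^* y> gives (Ax)^T y = x^T (A^*) y, i.e. x^T A^T y = x^T (A^*) y. Since this holds for all x, y, we must have A^* = A^T. Therefore
A^* =
[[0, -2, 1],
 [1, -2, -2]].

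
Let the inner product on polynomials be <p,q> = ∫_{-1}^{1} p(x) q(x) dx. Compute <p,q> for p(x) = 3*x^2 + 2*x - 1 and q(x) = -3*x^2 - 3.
<p,q> = -8/5

Expand the product: p(x)·q(x) = -9*x^4 - 6*x^3 - 6*x^2 - 6*x + 3.
∫_{-1}^{1} of each monomial x^k gives [2/(k+1) if k even, 0 if k odd]. Integrating term-by-term (or equivalently evaluating the antiderivative F(x) = -9*x^5/5 - 3*x^4/2 - 2*x^3 - 3*x^2 + 3*x at the endpoints):
  F(1) − F(−1) = -53/10 − (-37/10) = -8/5.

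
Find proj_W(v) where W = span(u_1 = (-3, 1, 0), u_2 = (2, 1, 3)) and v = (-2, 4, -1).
proj_W(v) = (-67/23, 29/23, 12/23)

Set up U = [u_1 | ... | u_2] ∈ R^(3×2). The projector onto W = col(U) is P = U (U^T U)^(-1) U^T.
Compute U^T U =
  [10, -5]
  [-5, 14],
and U^T v = (10, -3).
Solve U^T U · c = U^T v for the coefficients: c = (25/23, 4/23). The projection is proj_W(v) = U c.
Check: (v - proj_W(v)) · u_1 = 0  (should be 0).
Check: (v - proj_W(v)) · u_2 = 0  (should be 0).
Result: proj_W(v) = (-67/23, 29/23, 12/23).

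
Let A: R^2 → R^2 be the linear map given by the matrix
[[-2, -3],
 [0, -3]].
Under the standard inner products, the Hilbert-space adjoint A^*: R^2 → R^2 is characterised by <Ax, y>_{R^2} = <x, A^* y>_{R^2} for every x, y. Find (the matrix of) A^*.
A^* = A^T =
[[-2, 0],
 [-3, -3]]

For real matrices with standard dot products, the defining identity <Ax, y> = <x, A^* y> gives (Ax)^T y = x^T (A^*) y, i.e. x^T A^T y = x^T (A^*) y. Since this holds for all x, y, we must have A^* = A^T. Therefore
A^* =
[[-2, 0],
 [-3, -3]].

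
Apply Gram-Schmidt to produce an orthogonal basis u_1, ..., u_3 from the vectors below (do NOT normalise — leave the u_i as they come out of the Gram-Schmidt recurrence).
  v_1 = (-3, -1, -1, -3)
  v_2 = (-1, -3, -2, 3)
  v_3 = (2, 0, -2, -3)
Orthogonal basis:
  u_1 = (-3, -1, -1, -3)
  u_2 = (-23/20, -61/20, -41/20, 57/20)
  u_3 = (41/17, -11/17, -40/17, -24/17)

Apply the Gram-Schmidt recurrence
  u_1 = v_1
  u_i = v_i − Σ_{j<i} ((v_i · u_j) / (u_j · u_j)) · u_j.

Step by step this gives:
  u_1 = (-3, -1, -1, -3)
  u_2 = (-23/20, -61/20, -41/20, 57/20)
  u_3 = (41/17, -11/17, -40/17, -24/17)

Orthogonality check:
  u_2 · u_1 = 0 (should be 0)
  u_3 · u_1 = 0 (should be 0)
  u_3 · u_2 = 0 (should be 0)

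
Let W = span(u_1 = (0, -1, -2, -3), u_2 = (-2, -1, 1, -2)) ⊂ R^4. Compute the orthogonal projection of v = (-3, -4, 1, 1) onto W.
proj_W(v) = (-262/115, -76/115, 241/115, -97/115)

Set up U = [u_1 | ... | u_2] ∈ R^(4×2). The projector onto W = col(U) is P = U (U^T U)^(-1) U^T.
Compute U^T U =
  [14, 5]
  [5, 10],
and U^T v = (-1, 9).
Solve U^T U · c = U^T v for the coefficients: c = (-11/23, 131/115). The projection is proj_W(v) = U c.
Check: (v - proj_W(v)) · u_1 = 0  (should be 0).
Check: (v - proj_W(v)) · u_2 = 0  (should be 0).
Result: proj_W(v) = (-262/115, -76/115, 241/115, -97/115).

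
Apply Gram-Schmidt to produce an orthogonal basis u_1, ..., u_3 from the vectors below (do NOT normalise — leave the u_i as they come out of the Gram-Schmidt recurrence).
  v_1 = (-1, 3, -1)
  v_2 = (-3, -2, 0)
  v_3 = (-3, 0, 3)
Orthogonal basis:
  u_1 = (-1, 3, -1)
  u_2 = (-36/11, -13/11, -3/11)
  u_3 = (-39/67, 117/134, 429/134)

Apply the Gram-Schmidt recurrence
  u_1 = v_1
  u_i = v_i − Σ_{j<i} ((v_i · u_j) / (u_j · u_j)) · u_j.

Step by step this gives:
  u_1 = (-1, 3, -1)
  u_2 = (-36/11, -13/11, -3/11)
  u_3 = (-39/67, 117/134, 429/134)

Orthogonality check:
  u_2 · u_1 = 0 (should be 0)
  u_3 · u_1 = 0 (should be 0)
  u_3 · u_2 = 0 (should be 0)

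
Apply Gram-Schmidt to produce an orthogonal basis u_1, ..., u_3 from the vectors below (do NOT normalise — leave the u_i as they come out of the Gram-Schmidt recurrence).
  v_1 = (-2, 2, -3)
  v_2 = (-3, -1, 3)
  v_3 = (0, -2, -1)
Orthogonal basis:
  u_1 = (-2, 2, -3)
  u_2 = (-61/17, -7/17, 36/17)
  u_3 = (-57/149, -285/149, -152/149)

Apply the Gram-Schmidt recurrence
  u_1 = v_1
  u_i = v_i − Σ_{j<i} ((v_i · u_j) / (u_j · u_j)) · u_j.

Step by step this gives:
  u_1 = (-2, 2, -3)
  u_2 = (-61/17, -7/17, 36/17)
  u_3 = (-57/149, -285/149, -152/149)

Orthogonality check:
  u_2 · u_1 = 0 (should be 0)
  u_3 · u_1 = 0 (should be 0)
  u_3 · u_2 = 0 (should be 0)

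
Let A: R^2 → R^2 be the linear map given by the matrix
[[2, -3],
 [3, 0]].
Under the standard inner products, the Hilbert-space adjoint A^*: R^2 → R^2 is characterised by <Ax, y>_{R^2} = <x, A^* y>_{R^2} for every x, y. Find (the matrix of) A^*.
A^* = A^T =
[[2, 3],
 [-3, 0]]

For real matrices with standard dot products, the defining identity <Ax, y> = <x, A^* y> gives (Ax)^T y = x^T (A^*) y, i.e. x^T A^T y = x^T (A^*) y. Since this holds for all x, y, we must have A^* = A^T. Therefore
A^* =
[[2, 3],
 [-3, 0]].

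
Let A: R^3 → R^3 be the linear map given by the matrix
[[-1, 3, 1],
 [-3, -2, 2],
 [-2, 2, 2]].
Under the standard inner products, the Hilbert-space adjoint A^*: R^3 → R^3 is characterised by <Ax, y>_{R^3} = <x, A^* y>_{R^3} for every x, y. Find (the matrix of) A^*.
A^* = A^T =
[[-1, -3, -2],
 [3, -2, 2],
 [1, 2, 2]]

For real matrices with standard dot products, the defining identity <Ax, y> = <x, A^* y> gives (Ax)^T y = x^T (A^*) y, i.e. x^T A^T y = x^T (A^*) y. Since this holds for all x, y, we must have A^* = A^T. Therefore
A^* =
[[-1, -3, -2],
 [3, -2, 2],
 [1, 2, 2]].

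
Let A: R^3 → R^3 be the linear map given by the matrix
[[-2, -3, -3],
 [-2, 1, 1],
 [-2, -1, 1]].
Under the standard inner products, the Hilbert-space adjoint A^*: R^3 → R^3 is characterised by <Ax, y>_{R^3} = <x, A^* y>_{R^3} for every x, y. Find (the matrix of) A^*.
A^* = A^T =
[[-2, -2, -2],
 [-3, 1, -1],
 [-3, 1, 1]]

For real matrices with standard dot products, the defining identity <Ax, y> = <x, A^* y> gives (Ax)^T y = x^T (A^*) y, i.e. x^T A^T y = x^T (A^*) y. Since this holds for all x, y, we must have A^* = A^T. Therefore
A^* =
[[-2, -2, -2],
 [-3, 1, -1],
 [-3, 1, 1]].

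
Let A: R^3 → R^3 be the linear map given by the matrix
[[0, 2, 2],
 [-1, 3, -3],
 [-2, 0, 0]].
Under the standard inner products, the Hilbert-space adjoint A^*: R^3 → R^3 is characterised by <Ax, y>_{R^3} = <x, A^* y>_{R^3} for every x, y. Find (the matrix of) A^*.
A^* = A^T =
[[0, -1, -2],
 [2, 3, 0],
 [2, -3, 0]]

For real matrices with standard dot products, the defining identity <Ax, y> = <x, A^* y> gives (Ax)^T y = x^T (A^*) y, i.e. x^T A^T y = x^T (A^*) y. Since this holds for all x, y, we must have A^* = A^T. Therefore
A^* =
[[0, -1, -2],
 [2, 3, 0],
 [2, -3, 0]].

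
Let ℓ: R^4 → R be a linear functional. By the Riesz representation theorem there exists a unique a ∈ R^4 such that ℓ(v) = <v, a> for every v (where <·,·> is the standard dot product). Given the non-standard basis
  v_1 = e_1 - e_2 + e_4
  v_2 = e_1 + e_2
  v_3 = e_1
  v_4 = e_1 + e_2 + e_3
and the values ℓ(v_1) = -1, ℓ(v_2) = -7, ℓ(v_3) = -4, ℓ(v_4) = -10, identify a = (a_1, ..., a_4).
a = (-4, -3, -3, 0)

Write a = (a_1, ..., a_4) in the standard basis. For each basis vector v_i, ℓ(v_i) = <v_i, a> is a linear equation in the a_j's. Collect the n equations into a matrix system V a = ℓ, where row i of V is v_i (expressed in the standard basis). Since V is invertible (lower-triangular with 1s on the diagonal, up to permutation), solve by back-substitution:
  V =
[[1, -1, 0, 1],
 [1, 1, 0, 0],
 [1, 0, 0, 0],
 [1, 1, 1, 0]]
  V a = (-1, -7, -4, -10)
Solving gives a = (-4, -3, -3, 0).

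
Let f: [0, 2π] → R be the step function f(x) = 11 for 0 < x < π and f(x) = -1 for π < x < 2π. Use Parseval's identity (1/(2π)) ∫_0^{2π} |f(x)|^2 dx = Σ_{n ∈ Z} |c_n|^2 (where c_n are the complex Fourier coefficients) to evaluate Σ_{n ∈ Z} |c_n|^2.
Σ |c_n|^2 = 61

Parseval equates the L^2 energy of f (normalised by 1/(2π)) with the ℓ^2 sum of its Fourier coefficients: (1/(2π)) ∫_0^{2π} |f|^2 = Σ |c_n|^2.
Compute the left side: (1/(2π)) [∫_0^π 11^2 dx + ∫_π^{2π} (-1)^2 dx] = (1/(2π)) · (121π + 1π) = (121 + 1)/2 = 61.
So Σ_{n ∈ Z} |c_n|^2 = 61.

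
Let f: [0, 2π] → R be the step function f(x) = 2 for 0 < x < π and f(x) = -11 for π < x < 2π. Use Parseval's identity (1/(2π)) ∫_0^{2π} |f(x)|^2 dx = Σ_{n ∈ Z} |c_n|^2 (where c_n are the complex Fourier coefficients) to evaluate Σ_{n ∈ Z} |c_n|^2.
Σ |c_n|^2 = 125/2

Parseval equates the L^2 energy of f (normalised by 1/(2π)) with the ℓ^2 sum of its Fourier coefficients: (1/(2π)) ∫_0^{2π} |f|^2 = Σ |c_n|^2.
Compute the left side: (1/(2π)) [∫_0^π 2^2 dx + ∫_π^{2π} (-11)^2 dx] = (1/(2π)) · (4π + 121π) = (4 + 121)/2 = 125/2.
So Σ_{n ∈ Z} |c_n|^2 = 125/2.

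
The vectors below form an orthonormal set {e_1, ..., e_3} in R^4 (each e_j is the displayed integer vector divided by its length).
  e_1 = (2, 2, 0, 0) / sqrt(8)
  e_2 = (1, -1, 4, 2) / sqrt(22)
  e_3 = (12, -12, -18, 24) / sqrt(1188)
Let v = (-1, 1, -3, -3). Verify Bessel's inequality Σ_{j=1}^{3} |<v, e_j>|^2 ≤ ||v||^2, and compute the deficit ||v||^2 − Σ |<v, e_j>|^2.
Σ |<v, e_j>|^2 = 59/3; ||v||^2 = 20; deficit = 1/3

Write each e_j = u_j / sqrt(<u_j, u_j>) where u_j is the displayed integer vector. Then <v, e_j> = <v, u_j> / sqrt(<u_j, u_j>), so |<v, e_j>|^2 = <v, u_j>^2 / <u_j, u_j>.
Coefficients: <v, e_1> = 0/sqrt(8), <v, e_2> = -20/sqrt(22), <v, e_3> = -42/sqrt(1188).
Square and sum: Σ |<v, e_j>|^2 = 59/3.
Compute ||v||^2 = v·v = 20.
Deficit = 20 − 59/3 = 1/3 ≥ 0, confirming Bessel's inequality. (The deficit equals ||v − Σ <v,e_j> e_j||^2, the squared distance from v to span{e_j}.)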